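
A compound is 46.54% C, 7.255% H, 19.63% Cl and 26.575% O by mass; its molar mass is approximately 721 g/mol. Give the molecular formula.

Assume 100 g: 46.54 g C, 7.255 g H, 19.63 g Cl, 26.575 g O.
Moles — C: 46.54 / 12.01 = 3.875 mol; H: 7.255 / 1.008 = 7.197 mol; Cl: 19.63 / 35.45 = 0.5537 mol; O: 26.575 / 16.00 = 1.661 mol
Ratios (÷ 0.5537): C 6.998, H 12.998, Cl 1.000, O 3.000
→ C7H13ClO3
Empirical-formula mass = 180.62 g/mol
n = 721 / 180.62 = 3.99 ≈ 4
Molecular formula = (C7H13ClO3)×4 = C28H52Cl4O12

C28H52Cl4O12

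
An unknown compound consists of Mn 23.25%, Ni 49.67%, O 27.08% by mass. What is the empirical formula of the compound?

MnNi2O4

Assume 100 g: 23.25 g Mn, 49.67 g Ni, 27.08 g O.
Mn: 23.25 g ÷ 54.94 g/mol = 0.4232 mol
Ni: 49.67 g ÷ 58.69 g/mol = 0.8463 mol
O: 27.08 g ÷ 16.00 g/mol = 1.692 mol
Smallest is Mn at 0.4232 mol; normalising gives Mn 1.000, Ni 2.000, O 3.999
Ratio ≈ 1:2:4, so the empirical formula is MnNi2O4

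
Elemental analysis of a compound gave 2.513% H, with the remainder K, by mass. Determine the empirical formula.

HK

Assume 100 g: 2.513 g H, 97.487 g K.
Moles — H: 2.513 / 1.008 = 2.493 mol; K: 97.487 / 39.10 = 2.493 mol
Smallest is H at 2.493 mol; normalising gives H 1.000, K 1.000
→ HK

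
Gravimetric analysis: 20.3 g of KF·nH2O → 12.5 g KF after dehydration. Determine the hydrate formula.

Mass of water lost = 20.3 − 12.5 = 7.8 g → 7.8 / 18.02 = 0.4329 mol H2O
Molar mass of KF = 58.10 g/mol → mol KF = 12.5 / 58.10 = 0.2151
n = 0.4329 / 0.2151 = 2.01 ≈ 2 → KF·2H2O

KF·2H2O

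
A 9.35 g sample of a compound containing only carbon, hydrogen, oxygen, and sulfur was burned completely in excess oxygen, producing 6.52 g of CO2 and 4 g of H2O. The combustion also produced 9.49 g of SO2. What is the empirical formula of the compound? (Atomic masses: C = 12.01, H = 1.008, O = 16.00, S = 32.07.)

CH3OS

mol C = 6.52 / 44.01 = 0.1481; mass C = 0.1481 × 12.01 = 1.779 g
mol H = 2 × (4 / 18.02) = 0.4440; mass H = 0.4440 × 1.008 = 0.4475 g
mol S = 9.49 / 64.07 = 0.1481; mass S = 4.750 g
mass O = 9.35 − (6.977) = 2.373 g → mol O = 0.1483
Divide by the smallest (0.1481 mol S): C 1.000, H 2.997, O 1.001, S 1.000
≈ 1:3:1:1 → CH3OS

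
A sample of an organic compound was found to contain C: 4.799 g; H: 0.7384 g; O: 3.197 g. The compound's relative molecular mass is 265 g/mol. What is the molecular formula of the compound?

C12H22O6

Moles — C: 4.799 / 12.01 = 0.3996 mol; H: 0.7384 / 1.008 = 0.7325 mol; O: 3.197 / 16.00 = 0.1998 mol
Ratios (÷ 0.1998): C 2.000, H 3.666, O 1.000
Scaling by 3: C 6.00, H 11.00, O 3.00 → C6H11O3
Empirical-formula mass = 131.15 g/mol
n = 265 / 131.15 = 2.02 ≈ 2
Molecular formula = (C6H11O3)×2 = C12H22O6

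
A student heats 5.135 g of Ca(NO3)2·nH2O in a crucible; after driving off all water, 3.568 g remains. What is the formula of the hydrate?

Mass of water lost = 5.135 − 3.568 = 1.567 g → 1.567 / 18.02 = 0.08696 mol H2O
Molar mass of Ca(NO3)2 = 164.10 g/mol → mol Ca(NO3)2 = 3.568 / 164.10 = 0.02174
n = 0.08696 / 0.02174 = 4.00 ≈ 4 → Ca(NO3)2·4H2O

Ca(NO3)2·4H2O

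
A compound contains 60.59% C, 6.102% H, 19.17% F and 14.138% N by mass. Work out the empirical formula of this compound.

C5H6FN

Assume 100 g: 60.59 g C, 6.102 g H, 19.17 g F, 14.138 g N.
n(C) = 60.59/12.01 = 5.045, n(H) = 6.102/1.008 = 6.054, n(F) = 19.17/19.00 = 1.009, n(N) = 14.138/14.01 = 1.009
Divide by the smallest (1.009 mol F): C 5.000, H 6.000, F 1.000, N 1.000
Ratio ≈ 5:6:1:1, so the empirical formula is C5H6FN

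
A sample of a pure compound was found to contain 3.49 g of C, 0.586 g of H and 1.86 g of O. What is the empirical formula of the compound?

C5H10O2

C: 3.49 g ÷ 12.01 g/mol = 0.2906 mol
H: 0.586 g ÷ 1.008 g/mol = 0.5813 mol
O: 1.86 g ÷ 16.00 g/mol = 0.1163 mol
Smallest is O at 0.1163 mol; normalising gives C 2.500, H 5.001, O 1.000
Scaling by 2: C 5.00, H 10.00, O 2.00 → C5H10O2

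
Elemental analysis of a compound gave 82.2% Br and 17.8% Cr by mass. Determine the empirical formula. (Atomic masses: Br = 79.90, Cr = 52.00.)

Br3Cr

Assume 100 g: 82.2 g Br, 17.8 g Cr.
Br: 82.2 g ÷ 79.90 g/mol = 1.029 mol
Cr: 17.8 g ÷ 52.00 g/mol = 0.3423 mol
Ratios (÷ 0.3423): Br 3.005, Cr 1.000
≈ 3:1 → Br3Cr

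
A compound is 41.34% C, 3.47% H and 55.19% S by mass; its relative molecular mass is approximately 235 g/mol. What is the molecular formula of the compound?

C8H8S4

Assume 100 g: 41.34 g C, 3.47 g H, 55.19 g S.
C: 41.34 g ÷ 12.01 g/mol = 3.442 mol
H: 3.47 g ÷ 1.008 g/mol = 3.442 mol
S: 55.19 g ÷ 32.07 g/mol = 1.721 mol
Divide by the smallest (1.721 mol S): C 2.000, H 2.000, S 1.000
Ratio ≈ 2:2:1, so the empirical formula is C2H2S
Empirical-formula mass = 58.11 g/mol
n = 235 / 58.11 = 4.04 ≈ 4
Molecular formula = (C2H2S)×4 = C8H8S4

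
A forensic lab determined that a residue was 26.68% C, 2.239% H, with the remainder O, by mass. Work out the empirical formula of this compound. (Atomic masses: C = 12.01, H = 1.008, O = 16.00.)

CHO2

Assume 100 g: 26.68 g C, 2.239 g H, 71.081 g O.
Moles — C: 26.68 / 12.01 = 2.221 mol; H: 2.239 / 1.008 = 2.221 mol; O: 71.081 / 16.00 = 4.443 mol
Ratios (÷ 2.221): C 1.000, H 1.000, O 2.000
≈ 1:1:2 → CHO2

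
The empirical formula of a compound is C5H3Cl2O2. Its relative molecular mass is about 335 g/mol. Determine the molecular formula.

Empirical-formula mass = 165.97 g/mol
n = 335 / 165.97 = 2.02 ≈ 2
Molecular formula = (C5H3Cl2O2)2 = C10H6Cl4O4

C10H6Cl4O4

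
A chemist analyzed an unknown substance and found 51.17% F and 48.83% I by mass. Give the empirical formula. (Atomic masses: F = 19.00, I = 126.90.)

Assume 100 g: 51.17 g F, 48.83 g I.
Moles — F: 51.17 / 19.00 = 2.693 mol; I: 48.83 / 126.90 = 0.3848 mol
Divide by the smallest (0.3848 mol I): F 6.999, I 1.000
Ratio ≈ 7:1, so the empirical formula is F7I

F7I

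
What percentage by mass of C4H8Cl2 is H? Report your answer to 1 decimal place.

Molar mass = 4(12.01) + 8(1.008) + 2(35.45) = 127.004 g/mol
Mass of H per mole = 8 × 1.008 = 8.064 g
% H = 8.064 / 127.004 × 100 = 6.3%

6.3%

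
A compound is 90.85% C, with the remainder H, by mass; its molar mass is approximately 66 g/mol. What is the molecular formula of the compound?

C5H6

Assume 100 g: 90.85 g C, 9.15 g H.
n(C) = 90.85/12.01 = 7.565, n(H) = 9.15/1.008 = 9.077
Ratios (÷ 7.565): C 1.000, H 1.200
Scaling by 5: C 5.00, H 6.00 → C5H6
Empirical-formula mass = 66.10 g/mol
n = 66 / 66.10 = 1.00 ≈ 1
Molecular formula = empirical formula = C5H6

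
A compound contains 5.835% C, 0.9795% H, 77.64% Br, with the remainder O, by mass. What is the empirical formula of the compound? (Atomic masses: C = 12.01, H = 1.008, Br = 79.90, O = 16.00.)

Assume 100 g: 5.835 g C, 0.9795 g H, 77.64 g Br, 15.546 g O.
Moles — C: 5.835 / 12.01 = 0.4858 mol; H: 0.9795 / 1.008 = 0.9717 mol; Br: 77.64 / 79.90 = 0.9717 mol; O: 15.546 / 16.00 = 0.9716 mol
Ratios (÷ 0.4858): C 1.000, H 2.000, Br 2.000, O 2.000
→ CH2Br2O2

CH2Br2O2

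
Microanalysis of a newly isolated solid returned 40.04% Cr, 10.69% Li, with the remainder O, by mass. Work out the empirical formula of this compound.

CrLi2O4

Assume 100 g: 40.04 g Cr, 10.69 g Li, 49.27 g O.
Moles — Cr: 40.04 / 52.00 = 0.77 mol; Li: 10.69 / 6.94 = 1.54 mol; O: 49.27 / 16.00 = 3.079 mol
Divide by the smallest (0.77 mol Cr): Cr 1.000, Li 2.000, O 3.999
→ CrLi2O4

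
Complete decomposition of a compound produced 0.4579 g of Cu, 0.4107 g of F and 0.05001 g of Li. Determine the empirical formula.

CuF3Li

n(Cu) = 0.4579/63.55 = 0.007205, n(F) = 0.4107/19.00 = 0.02162, n(Li) = 0.05001/6.94 = 0.007206
Ratios (÷ 0.007205): Cu 1.000, F 3.000, Li 1.000
→ CuF3Li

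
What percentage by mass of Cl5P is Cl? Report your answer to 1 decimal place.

85.1%

Molar mass = 5(35.45) + 1(30.97) = 208.220 g/mol
Mass of Cl per mole = 5 × 35.45 = 177.250 g
% Cl = 177.250 / 208.220 × 100 = 85.1%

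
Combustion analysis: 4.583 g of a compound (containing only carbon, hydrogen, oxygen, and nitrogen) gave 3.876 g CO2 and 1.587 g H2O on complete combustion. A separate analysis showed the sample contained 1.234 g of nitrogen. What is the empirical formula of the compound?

mol C = 3.876 / 44.01 = 0.08807; mass C = 0.08807 × 12.01 = 1.058 g
mol H = 2 × (1.587 / 18.02) = 0.1761; mass H = 0.1761 × 1.008 = 0.1775 g
mol N = 1.234 / 14.01 = 0.08808
mass O = 4.583 − (2.469) = 2.114 g → mol O = 0.1321
Divide by the smallest (0.08807 mol C): C 1.000, H 2.000, N 1.000, O 1.500
×2: C 2.00, H 4.00, N 2.00, O 3.00 → C2H4N2O3

C2H4N2O3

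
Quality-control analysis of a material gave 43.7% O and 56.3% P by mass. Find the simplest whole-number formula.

O3P2

Assume 100 g: 43.7 g O, 56.3 g P.
n(O) = 43.7/16.00 = 2.731, n(P) = 56.3/30.97 = 1.818
Smallest is P at 1.818 mol; normalising gives O 1.502, P 1.000
×2: O 3.00, P 2.00 → O3P2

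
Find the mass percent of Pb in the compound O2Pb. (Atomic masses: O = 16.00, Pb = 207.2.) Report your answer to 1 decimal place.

86.6%

Molar mass = 2(16.00) + 1(207.2) = 239.200 g/mol
Mass of Pb per mole = 1 × 207.2 = 207.200 g
% Pb = 207.200 / 239.200 × 100 = 86.6%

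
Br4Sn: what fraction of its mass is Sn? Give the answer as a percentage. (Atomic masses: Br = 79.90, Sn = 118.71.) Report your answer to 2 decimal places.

Molar mass = 4(79.90) + 1(118.71) = 438.310 g/mol
Mass of Sn per mole = 1 × 118.71 = 118.710 g
% Sn = 118.710 / 438.310 × 100 = 27.08%

27.08%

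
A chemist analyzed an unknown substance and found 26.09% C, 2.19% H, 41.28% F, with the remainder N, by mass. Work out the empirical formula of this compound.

CHFN

Assume 100 g: 26.09 g C, 2.19 g H, 41.28 g F, 30.44 g N.
C: 26.09 g ÷ 12.01 g/mol = 2.172 mol
H: 2.19 g ÷ 1.008 g/mol = 2.173 mol
F: 41.28 g ÷ 19.00 g/mol = 2.173 mol
N: 30.44 g ÷ 14.01 g/mol = 2.173 mol
Divide by the smallest (2.172 mol C): C 1.000, H 1.000, F 1.000, N 1.000
Ratio ≈ 1:1:1:1, so the empirical formula is CHFN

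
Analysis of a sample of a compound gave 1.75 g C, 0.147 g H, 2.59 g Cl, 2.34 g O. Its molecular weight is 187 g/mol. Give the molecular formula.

C4H4Cl2O4

C: 1.75 g ÷ 12.01 g/mol = 0.1457 mol
H: 0.147 g ÷ 1.008 g/mol = 0.1458 mol
Cl: 2.59 g ÷ 35.45 g/mol = 0.07306 mol
O: 2.34 g ÷ 16.00 g/mol = 0.1462 mol
Ratios (÷ 0.07306): C 1.994, H 1.996, Cl 1.000, O 2.002
≈ 2:2:1:2 → C2H2ClO2
Empirical-formula mass = 93.49 g/mol
n = 187 / 93.49 = 2.00 ≈ 2
Molecular formula = (C2H2ClO2)×2 = C4H4Cl2O4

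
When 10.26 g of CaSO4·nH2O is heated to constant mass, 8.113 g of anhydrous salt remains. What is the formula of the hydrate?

CaSO4·2H2O

Mass of water lost = 10.26 − 8.113 = 2.147 g → 2.147 / 18.02 = 0.1191 mol H2O
Molar mass of CaSO4 = 136.15 g/mol → mol CaSO4 = 8.113 / 136.15 = 0.05959
n = 0.1191 / 0.05959 = 2.00 ≈ 2 → CaSO4·2H2O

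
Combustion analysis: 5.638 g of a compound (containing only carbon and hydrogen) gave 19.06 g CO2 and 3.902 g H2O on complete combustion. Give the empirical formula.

mol C = 19.06 / 44.01 = 0.4331; mass C = 0.4331 × 12.01 = 5.201 g
mol H = 2 × (3.902 / 18.02) = 0.4331; mass H = 0.4331 × 1.008 = 0.4365 g
Ratios (÷ 0.4331): C 1.000, H 1.000
≈ 1:1 → CH

CH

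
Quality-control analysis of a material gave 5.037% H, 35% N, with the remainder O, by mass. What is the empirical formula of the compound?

H4N2O3

Assume 100 g: 5.037 g H, 35 g N, 59.963 g O.
n(H) = 5.037/1.008 = 4.997, n(N) = 35/14.01 = 2.498, n(O) = 59.963/16.00 = 3.748
Ratios (÷ 2.498): H 2.000, N 1.000, O 1.500
Scaling by 2: H 4.00, N 2.00, O 3.00 → H4N2O3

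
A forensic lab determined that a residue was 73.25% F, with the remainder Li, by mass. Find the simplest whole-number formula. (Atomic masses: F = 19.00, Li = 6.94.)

Assume 100 g: 73.25 g F, 26.75 g Li.
Moles — F: 73.25 / 19.00 = 3.855 mol; Li: 26.75 / 6.94 = 3.854 mol
Smallest is Li at 3.854 mol; normalising gives F 1.000, Li 1.000
≈ 1:1 → FLi

FLi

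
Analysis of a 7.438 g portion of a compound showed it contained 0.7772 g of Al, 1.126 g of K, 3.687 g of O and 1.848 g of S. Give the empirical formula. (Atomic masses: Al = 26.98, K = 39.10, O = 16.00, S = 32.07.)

AlKO8S2

n(Al) = 0.7772/26.98 = 0.02881, n(K) = 1.126/39.10 = 0.0288, n(O) = 3.687/16.00 = 0.2304, n(S) = 1.848/32.07 = 0.05762
Ratios (÷ 0.0288): Al 1.000, K 1.000, O 8.002, S 2.001
≈ 1:1:8:2 → AlKO8S2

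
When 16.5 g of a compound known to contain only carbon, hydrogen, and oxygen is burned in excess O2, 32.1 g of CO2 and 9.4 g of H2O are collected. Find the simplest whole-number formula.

C7H10O4

mol C = 32.1 / 44.01 = 0.7294; mass C = 0.7294 × 12.01 = 8.760 g
mol H = 2 × (9.4 / 18.02) = 1.043; mass H = 1.043 × 1.008 = 1.052 g
mass O = 16.5 − (9.811) = 6.689 g → mol O = 0.4180
Divide by the smallest (0.418 mol O): C 1.745, H 2.496, O 1.000
Multiply by 4: C 6.98, H 9.98, O 4.00 → C7H10O4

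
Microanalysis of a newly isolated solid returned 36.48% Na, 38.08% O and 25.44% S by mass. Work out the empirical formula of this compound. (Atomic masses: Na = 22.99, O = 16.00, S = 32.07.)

Na2O3S

Assume 100 g: 36.48 g Na, 38.08 g O, 25.44 g S.
Moles — Na: 36.48 / 22.99 = 1.587 mol; O: 38.08 / 16.00 = 2.38 mol; S: 25.44 / 32.07 = 0.7933 mol
Ratios (÷ 0.7933): Na 2.000, O 3.000, S 1.000
≈ 2:3:1 → Na2O3S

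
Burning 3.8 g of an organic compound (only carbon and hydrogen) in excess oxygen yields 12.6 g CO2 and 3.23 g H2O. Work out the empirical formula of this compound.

mol C = 12.6 / 44.01 = 0.2863; mass C = 0.2863 × 12.01 = 3.438 g
mol H = 2 × (3.23 / 18.02) = 0.3585; mass H = 0.3585 × 1.008 = 0.3614 g
Smallest is C at 0.2863 mol; normalising gives C 1.000, H 1.252
×4: C 4.00, H 5.01 → C4H5

C4H5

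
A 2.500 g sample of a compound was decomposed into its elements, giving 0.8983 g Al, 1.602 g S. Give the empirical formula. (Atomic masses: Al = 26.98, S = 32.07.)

Al2S3

Moles — Al: 0.8983 / 26.98 = 0.0333 mol; S: 1.602 / 32.07 = 0.04995 mol
Smallest is Al at 0.0333 mol; normalising gives Al 1.000, S 1.500
Multiply by 2: Al 2.00, S 3.00 → Al2S3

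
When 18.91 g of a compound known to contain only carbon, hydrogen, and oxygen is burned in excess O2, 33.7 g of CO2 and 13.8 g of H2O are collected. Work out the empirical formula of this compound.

mol C = 33.7 / 44.01 = 0.7657; mass C = 0.7657 × 12.01 = 9.196 g
mol H = 2 × (13.8 / 18.02) = 1.532; mass H = 1.532 × 1.008 = 1.544 g
mass O = 18.91 − (10.74) = 8.170 g → mol O = 0.5106
Divide by the smallest (0.5106 mol O): C 1.500, H 3.000, O 1.000
Scaling by 2: C 3.00, H 6.00, O 2.00 → C3H6O2

C3H6O2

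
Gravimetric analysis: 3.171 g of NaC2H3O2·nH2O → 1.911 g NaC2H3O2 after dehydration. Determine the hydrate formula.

NaC2H3O2·3H2O

Mass of water lost = 3.171 − 1.911 = 1.26 g → 1.26 / 18.02 = 0.06992 mol H2O
Molar mass of NaC2H3O2 = 82.03 g/mol → mol NaC2H3O2 = 1.911 / 82.03 = 0.0233
n = 0.06992 / 0.0233 = 3.00 ≈ 3 → NaC2H3O2·3H2O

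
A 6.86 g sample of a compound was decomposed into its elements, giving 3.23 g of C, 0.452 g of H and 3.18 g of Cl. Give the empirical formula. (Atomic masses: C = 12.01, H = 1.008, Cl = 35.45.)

C3H5Cl

n(C) = 3.23/12.01 = 0.2689, n(H) = 0.452/1.008 = 0.4484, n(Cl) = 3.18/35.45 = 0.0897
Divide by the smallest (0.0897 mol Cl): C 2.998, H 4.999, Cl 1.000
≈ 3:5:1 → C3H5Cl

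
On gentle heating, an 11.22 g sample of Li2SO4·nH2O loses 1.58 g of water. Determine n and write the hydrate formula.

Mass of anhydrous Li2SO4 = 11.22 − 1.58 = 9.64 g
mol H2O = 1.58 / 18.02 = 0.08768
Molar mass of Li2SO4 = 109.95 g/mol → mol Li2SO4 = 9.64 / 109.95 = 0.08768
n = 0.08768 / 0.08768 = 1.00 ≈ 1 → Li2SO4·H2O

Li2SO4·H2O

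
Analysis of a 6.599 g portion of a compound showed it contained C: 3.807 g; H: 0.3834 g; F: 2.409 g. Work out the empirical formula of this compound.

C5H6F2

C: 3.807 g ÷ 12.01 g/mol = 0.317 mol
H: 0.3834 g ÷ 1.008 g/mol = 0.3804 mol
F: 2.409 g ÷ 19.00 g/mol = 0.1268 mol
Smallest is F at 0.1268 mol; normalising gives C 2.500, H 3.000, F 1.000
Scaling by 2: C 5.00, H 6.00, F 2.00 → C5H6F2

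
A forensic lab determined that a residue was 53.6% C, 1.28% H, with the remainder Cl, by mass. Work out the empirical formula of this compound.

Assume 100 g: 53.6 g C, 1.28 g H, 45.12 g Cl.
C: 53.6 g ÷ 12.01 g/mol = 4.463 mol
H: 1.28 g ÷ 1.008 g/mol = 1.27 mol
Cl: 45.12 g ÷ 35.45 g/mol = 1.273 mol
Divide by the smallest (1.27 mol H): C 3.515, H 1.000, Cl 1.002
Multiply by 2: C 7.03, H 2.00, Cl 2.00 → C7H2Cl2

C7H2Cl2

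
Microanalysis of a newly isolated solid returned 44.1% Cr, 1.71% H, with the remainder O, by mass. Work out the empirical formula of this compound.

Assume 100 g: 44.1 g Cr, 1.71 g H, 54.19 g O.
n(Cr) = 44.1/52.00 = 0.8481, n(H) = 1.71/1.008 = 1.696, n(O) = 54.19/16.00 = 3.387
Ratios (÷ 0.8481): Cr 1.000, H 2.000, O 3.994
→ CrH2O4

CrH2O4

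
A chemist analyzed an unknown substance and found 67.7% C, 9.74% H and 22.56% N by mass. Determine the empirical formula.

C7H12N2

Assume 100 g: 67.7 g C, 9.74 g H, 22.56 g N.
n(C) = 67.7/12.01 = 5.637, n(H) = 9.74/1.008 = 9.663, n(N) = 22.56/14.01 = 1.61
Divide by the smallest (1.61 mol N): C 3.501, H 6.001, N 1.000
Multiply by 2: C 7.00, H 12.00, N 2.00 → C7H12N2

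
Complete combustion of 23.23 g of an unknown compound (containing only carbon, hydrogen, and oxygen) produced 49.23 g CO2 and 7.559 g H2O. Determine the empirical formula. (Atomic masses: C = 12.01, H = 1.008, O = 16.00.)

mol C = 49.23 / 44.01 = 1.119; mass C = 1.119 × 12.01 = 13.43 g
mol H = 2 × (7.559 / 18.02) = 0.8390; mass H = 0.8390 × 1.008 = 0.8457 g
mass O = 23.23 − (14.28) = 8.950 g → mol O = 0.5594
Divide by the smallest (0.5594 mol O): C 2.000, H 1.500, O 1.000
×2: C 4.00, H 3.00, O 2.00 → C4H3O2

C4H3O2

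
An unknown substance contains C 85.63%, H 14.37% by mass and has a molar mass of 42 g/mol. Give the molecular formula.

C3H6

Assume 100 g: 85.63 g C, 14.37 g H.
C: 85.63 g ÷ 12.01 g/mol = 7.13 mol
H: 14.37 g ÷ 1.008 g/mol = 14.26 mol
Divide by the smallest (7.13 mol C): C 1.000, H 1.999
→ CH2
Empirical-formula mass = 14.03 g/mol
n = 42 / 14.03 = 2.99 ≈ 3
Molecular formula = (CH2)×3 = C3H6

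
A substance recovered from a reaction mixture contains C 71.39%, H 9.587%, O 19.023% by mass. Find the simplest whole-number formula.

Assume 100 g: 71.39 g C, 9.587 g H, 19.023 g O.
n(C) = 71.39/12.01 = 5.944, n(H) = 9.587/1.008 = 9.511, n(O) = 19.023/16.00 = 1.189
Divide by the smallest (1.189 mol O): C 5.000, H 8.000, O 1.000
≈ 5:8:1 → C5H8O

C5H8O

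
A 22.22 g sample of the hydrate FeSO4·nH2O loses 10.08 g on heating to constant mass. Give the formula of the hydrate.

FeSO4·7H2O

Mass of anhydrous FeSO4 = 22.22 − 10.08 = 12.14 g
mol H2O = 10.08 / 18.02 = 0.5594
Molar mass of FeSO4 = 151.92 g/mol → mol FeSO4 = 12.14 / 151.92 = 0.07991
n = 0.5594 / 0.07991 = 7.00 ≈ 7 → FeSO4·7H2O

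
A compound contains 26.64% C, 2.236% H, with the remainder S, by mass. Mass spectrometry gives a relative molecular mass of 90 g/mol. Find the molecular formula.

C2H2S2

Assume 100 g: 26.64 g C, 2.236 g H, 71.124 g S.
n(C) = 26.64/12.01 = 2.218, n(H) = 2.236/1.008 = 2.218, n(S) = 71.124/32.07 = 2.218
Smallest is S at 2.218 mol; normalising gives C 1.000, H 1.000, S 1.000
→ CHS
Empirical-formula mass = 45.09 g/mol
n = 90 / 45.09 = 2.00 ≈ 2
Molecular formula = (CHS)×2 = C2H2S2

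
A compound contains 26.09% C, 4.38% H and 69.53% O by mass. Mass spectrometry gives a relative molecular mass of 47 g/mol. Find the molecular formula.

CH2O2

Assume 100 g: 26.09 g C, 4.38 g H, 69.53 g O.
n(C) = 26.09/12.01 = 2.172, n(H) = 4.38/1.008 = 4.345, n(O) = 69.53/16.00 = 4.346
Ratios (÷ 2.172): C 1.000, H 2.000, O 2.000
≈ 1:2:2 → CH2O2
Empirical-formula mass = 46.03 g/mol
n = 47 / 46.03 = 1.02 ≈ 1
Molecular formula = empirical formula = CH2O2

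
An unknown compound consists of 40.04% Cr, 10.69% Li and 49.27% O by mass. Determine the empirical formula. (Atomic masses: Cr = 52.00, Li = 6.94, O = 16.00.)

CrLi2O4

Assume 100 g: 40.04 g Cr, 10.69 g Li, 49.27 g O.
Cr: 40.04 g ÷ 52.00 g/mol = 0.77 mol
Li: 10.69 g ÷ 6.94 g/mol = 1.54 mol
O: 49.27 g ÷ 16.00 g/mol = 3.079 mol
Smallest is Cr at 0.77 mol; normalising gives Cr 1.000, Li 2.000, O 3.999
Ratio ≈ 1:2:4, so the empirical formula is CrLi2O4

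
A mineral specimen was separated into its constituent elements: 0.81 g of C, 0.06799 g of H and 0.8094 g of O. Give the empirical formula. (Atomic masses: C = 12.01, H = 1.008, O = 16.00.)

C4H4O3

n(C) = 0.81/12.01 = 0.06744, n(H) = 0.06799/1.008 = 0.06745, n(O) = 0.8094/16.00 = 0.05059
Smallest is O at 0.05059 mol; normalising gives C 1.333, H 1.333, O 1.000
Scaling by 3: C 4.00, H 4.00, O 3.00 → C4H4O3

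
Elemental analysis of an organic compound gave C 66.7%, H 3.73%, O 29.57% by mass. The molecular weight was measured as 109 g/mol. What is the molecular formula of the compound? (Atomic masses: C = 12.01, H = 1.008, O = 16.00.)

Assume 100 g: 66.7 g C, 3.73 g H, 29.57 g O.
Moles — C: 66.7 / 12.01 = 5.554 mol; H: 3.73 / 1.008 = 3.7 mol; O: 29.57 / 16.00 = 1.848 mol
Smallest is O at 1.848 mol; normalising gives C 3.005, H 2.002, O 1.000
Ratio ≈ 3:2:1, so the empirical formula is C3H2O
Empirical-formula mass = 54.05 g/mol
n = 109 / 54.05 = 2.02 ≈ 2
Molecular formula = (C3H2O)×2 = C6H4O2

C6H4O2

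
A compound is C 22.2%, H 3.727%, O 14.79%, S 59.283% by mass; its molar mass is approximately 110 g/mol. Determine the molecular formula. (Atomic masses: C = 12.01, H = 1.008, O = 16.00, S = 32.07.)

C2H4OS2

Assume 100 g: 22.2 g C, 3.727 g H, 14.79 g O, 59.283 g S.
Moles — C: 22.2 / 12.01 = 1.848 mol; H: 3.727 / 1.008 = 3.697 mol; O: 14.79 / 16.00 = 0.9244 mol; S: 59.283 / 32.07 = 1.849 mol
Divide by the smallest (0.9244 mol O): C 2.000, H 4.000, O 1.000, S 2.000
Ratio ≈ 2:4:1:2, so the empirical formula is C2H4OS2
Empirical-formula mass = 108.19 g/mol
n = 110 / 108.19 = 1.02 ≈ 1
Molecular formula = empirical formula = C2H4OS2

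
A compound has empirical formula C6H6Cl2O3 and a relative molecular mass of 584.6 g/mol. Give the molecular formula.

C18H18Cl6O9

Empirical-formula mass = 197.01 g/mol
n = 584.6 / 197.01 = 2.97 ≈ 3
Molecular formula = (C6H6Cl2O3)3 = C18H18Cl6O9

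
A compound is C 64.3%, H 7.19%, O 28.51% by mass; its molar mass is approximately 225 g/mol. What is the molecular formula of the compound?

Assume 100 g: 64.3 g C, 7.19 g H, 28.51 g O.
C: 64.3 g ÷ 12.01 g/mol = 5.354 mol
H: 7.19 g ÷ 1.008 g/mol = 7.133 mol
O: 28.51 g ÷ 16.00 g/mol = 1.782 mol
Divide by the smallest (1.782 mol O): C 3.005, H 4.003, O 1.000
→ C3H4O
Empirical-formula mass = 56.06 g/mol
n = 225 / 56.06 = 4.01 ≈ 4
Molecular formula = (C3H4O)×4 = C12H16O4

C12H16O4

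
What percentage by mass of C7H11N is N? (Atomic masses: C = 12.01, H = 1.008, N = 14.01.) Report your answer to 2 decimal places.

12.83%

Molar mass = 7(12.01) + 11(1.008) + 1(14.01) = 109.168 g/mol
Mass of N per mole = 1 × 14.01 = 14.010 g
% N = 14.010 / 109.168 × 100 = 12.83%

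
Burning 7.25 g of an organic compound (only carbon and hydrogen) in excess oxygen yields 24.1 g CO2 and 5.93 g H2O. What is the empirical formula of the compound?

mol C = 24.1 / 44.01 = 0.5476; mass C = 0.5476 × 12.01 = 6.577 g
mol H = 2 × (5.93 / 18.02) = 0.6582; mass H = 0.6582 × 1.008 = 0.6634 g
Divide by the smallest (0.5476 mol C): C 1.000, H 1.202
×5: C 5.00, H 6.01 → C5H6

C5H6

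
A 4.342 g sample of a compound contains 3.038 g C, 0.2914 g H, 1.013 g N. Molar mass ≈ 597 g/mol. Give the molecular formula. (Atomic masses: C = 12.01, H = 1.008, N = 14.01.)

C: 3.038 g ÷ 12.01 g/mol = 0.253 mol
H: 0.2914 g ÷ 1.008 g/mol = 0.2891 mol
N: 1.013 g ÷ 14.01 g/mol = 0.07231 mol
Ratios (÷ 0.07231): C 3.498, H 3.998, N 1.000
Multiply by 2: C 7.00, H 8.00, N 2.00 → C7H8N2
Empirical-formula mass = 120.15 g/mol
n = 597 / 120.15 = 4.97 ≈ 5
Molecular formula = (C7H8N2)×5 = C35H40N10

C35H40N10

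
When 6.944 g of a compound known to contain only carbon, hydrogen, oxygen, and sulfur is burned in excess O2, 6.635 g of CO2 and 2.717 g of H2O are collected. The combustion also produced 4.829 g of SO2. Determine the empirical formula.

mol C = 6.635 / 44.01 = 0.1508; mass C = 0.1508 × 12.01 = 1.811 g
mol H = 2 × (2.717 / 18.02) = 0.3016; mass H = 0.3016 × 1.008 = 0.3040 g
mol S = 4.829 / 64.07 = 0.07537; mass S = 2.417 g
mass O = 6.944 − (4.532) = 2.412 g → mol O = 0.1508
Ratios (÷ 0.07537): C 2.000, H 4.001, O 2.000, S 1.000
→ C2H4O2S

C2H4O2S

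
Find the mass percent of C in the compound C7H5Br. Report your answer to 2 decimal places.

49.74%

Molar mass = 7(12.01) + 5(1.008) + 1(79.90) = 169.010 g/mol
Mass of C per mole = 7 × 12.01 = 84.070 g
% C = 84.070 / 169.010 × 100 = 49.74%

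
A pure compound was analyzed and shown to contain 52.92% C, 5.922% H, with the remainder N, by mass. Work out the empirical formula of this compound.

C3H4N2

Assume 100 g: 52.92 g C, 5.922 g H, 41.158 g N.
Moles — C: 52.92 / 12.01 = 4.406 mol; H: 5.922 / 1.008 = 5.875 mol; N: 41.158 / 14.01 = 2.938 mol
Ratios (÷ 2.938): C 1.500, H 2.000, N 1.000
Scaling by 2: C 3.00, H 4.00, N 2.00 → C3H4N2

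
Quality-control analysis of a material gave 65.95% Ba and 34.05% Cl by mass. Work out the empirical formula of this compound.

Assume 100 g: 65.95 g Ba, 34.05 g Cl.
Ba: 65.95 g ÷ 137.33 g/mol = 0.4802 mol
Cl: 34.05 g ÷ 35.45 g/mol = 0.9605 mol
Divide by the smallest (0.4802 mol Ba): Ba 1.000, Cl 2.000
≈ 1:2 → BaCl2

BaCl2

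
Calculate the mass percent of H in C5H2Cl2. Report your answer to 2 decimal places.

Molar mass = 5(12.01) + 2(1.008) + 2(35.45) = 132.966 g/mol
Mass of H per mole = 2 × 1.008 = 2.016 g
% H = 2.016 / 132.966 × 100 = 1.52%

1.52%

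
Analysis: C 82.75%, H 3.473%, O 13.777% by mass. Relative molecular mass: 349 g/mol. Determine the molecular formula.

C24H12O3

Assume 100 g: 82.75 g C, 3.473 g H, 13.777 g O.
n(C) = 82.75/12.01 = 6.89, n(H) = 3.473/1.008 = 3.445, n(O) = 13.777/16.00 = 0.8611
Smallest is O at 0.8611 mol; normalising gives C 8.002, H 4.001, O 1.000
≈ 8:4:1 → C8H4O
Empirical-formula mass = 116.11 g/mol
n = 349 / 116.11 = 3.01 ≈ 3
Molecular formula = (C8H4O)×3 = C24H12O3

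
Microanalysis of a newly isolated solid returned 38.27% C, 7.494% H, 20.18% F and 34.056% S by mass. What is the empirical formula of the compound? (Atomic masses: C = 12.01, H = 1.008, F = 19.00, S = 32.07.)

C3H7FS

Assume 100 g: 38.27 g C, 7.494 g H, 20.18 g F, 34.056 g S.
C: 38.27 g ÷ 12.01 g/mol = 3.187 mol
H: 7.494 g ÷ 1.008 g/mol = 7.435 mol
F: 20.18 g ÷ 19.00 g/mol = 1.062 mol
S: 34.056 g ÷ 32.07 g/mol = 1.062 mol
Smallest is S at 1.062 mol; normalising gives C 3.001, H 7.001, F 1.000, S 1.000
Ratio ≈ 3:7:1:1, so the empirical formula is C3H7FS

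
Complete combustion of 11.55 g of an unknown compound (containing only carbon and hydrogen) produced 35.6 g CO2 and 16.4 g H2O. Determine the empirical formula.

mol C = 35.6 / 44.01 = 0.8089; mass C = 0.8089 × 12.01 = 9.715 g
mol H = 2 × (16.4 / 18.02) = 1.820; mass H = 1.820 × 1.008 = 1.835 g
Ratios (÷ 0.8089): C 1.000, H 2.250
Multiply by 4: C 4.00, H 9.00 → C4H9

C4H9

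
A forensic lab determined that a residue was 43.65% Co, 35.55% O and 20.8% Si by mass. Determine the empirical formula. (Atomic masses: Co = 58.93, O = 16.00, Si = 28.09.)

CoO3Si

Assume 100 g: 43.65 g Co, 35.55 g O, 20.8 g Si.
n(Co) = 43.65/58.93 = 0.7407, n(O) = 35.55/16.00 = 2.222, n(Si) = 20.8/28.09 = 0.7405
Smallest is Si at 0.7405 mol; normalising gives Co 1.000, O 3.001, Si 1.000
→ CoO3Si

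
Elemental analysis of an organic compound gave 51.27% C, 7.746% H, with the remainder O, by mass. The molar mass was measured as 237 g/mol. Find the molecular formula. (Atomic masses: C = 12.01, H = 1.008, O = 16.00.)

Assume 100 g: 51.27 g C, 7.746 g H, 40.984 g O.
Moles — C: 51.27 / 12.01 = 4.269 mol; H: 7.746 / 1.008 = 7.685 mol; O: 40.984 / 16.00 = 2.562 mol
Smallest is O at 2.562 mol; normalising gives C 1.667, H 3.000, O 1.000
×3: C 5.00, H 9.00, O 3.00 → C5H9O3
Empirical-formula mass = 117.12 g/mol
n = 237 / 117.12 = 2.02 ≈ 2
Molecular formula = (C5H9O3)×2 = C10H18O6

C10H18O6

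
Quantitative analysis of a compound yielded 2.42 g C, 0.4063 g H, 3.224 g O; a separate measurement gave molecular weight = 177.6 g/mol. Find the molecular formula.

C6H12O6

C: 2.42 g ÷ 12.01 g/mol = 0.2015 mol
H: 0.4063 g ÷ 1.008 g/mol = 0.4031 mol
O: 3.224 g ÷ 16.00 g/mol = 0.2015 mol
Smallest is C at 0.2015 mol; normalising gives C 1.000, H 2.000, O 1.000
→ CH2O
Empirical-formula mass = 30.03 g/mol
n = 177.6 / 30.03 = 5.91 ≈ 6
Molecular formula = (CH2O)×6 = C6H12O6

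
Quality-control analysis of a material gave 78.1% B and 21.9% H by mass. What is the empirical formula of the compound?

Assume 100 g: 78.1 g B, 21.9 g H.
n(B) = 78.1/10.81 = 7.225, n(H) = 21.9/1.008 = 21.73
Smallest is B at 7.225 mol; normalising gives B 1.000, H 3.007
→ BH3

BH3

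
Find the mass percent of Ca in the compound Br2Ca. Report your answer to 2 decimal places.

20.05%

Molar mass = 2(79.90) + 1(40.08) = 199.880 g/mol
Mass of Ca per mole = 1 × 40.08 = 40.080 g
% Ca = 40.080 / 199.880 × 100 = 20.05%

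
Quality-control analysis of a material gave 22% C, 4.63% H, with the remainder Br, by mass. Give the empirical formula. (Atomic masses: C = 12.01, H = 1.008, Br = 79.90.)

Assume 100 g: 22 g C, 4.63 g H, 73.37 g Br.
n(C) = 22/12.01 = 1.832, n(H) = 4.63/1.008 = 4.593, n(Br) = 73.37/79.90 = 0.9183
Divide by the smallest (0.9183 mol Br): C 1.995, H 5.002, Br 1.000
Ratio ≈ 2:5:1, so the empirical formula is C2H5Br

C2H5Br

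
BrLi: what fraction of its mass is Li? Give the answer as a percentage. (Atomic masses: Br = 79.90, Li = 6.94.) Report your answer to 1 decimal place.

Molar mass = 1(79.90) + 1(6.94) = 86.840 g/mol
Mass of Li per mole = 1 × 6.94 = 6.940 g
% Li = 6.940 / 86.840 × 100 = 8.0%

8.0%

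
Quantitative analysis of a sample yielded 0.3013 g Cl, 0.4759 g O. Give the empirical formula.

Cl: 0.3013 g ÷ 35.45 g/mol = 0.008499 mol
O: 0.4759 g ÷ 16.00 g/mol = 0.02974 mol
Divide by the smallest (0.008499 mol Cl): Cl 1.000, O 3.500
×2: Cl 2.00, O 7.00 → Cl2O7

Cl2O7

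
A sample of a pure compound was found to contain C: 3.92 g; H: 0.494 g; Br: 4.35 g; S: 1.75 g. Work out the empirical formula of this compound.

C6H9BrS

n(C) = 3.92/12.01 = 0.3264, n(H) = 0.494/1.008 = 0.4901, n(Br) = 4.35/79.90 = 0.05444, n(S) = 1.75/32.07 = 0.05457
Divide by the smallest (0.05444 mol Br): C 5.995, H 9.002, Br 1.000, S 1.002
≈ 6:9:1:1 → C6H9BrS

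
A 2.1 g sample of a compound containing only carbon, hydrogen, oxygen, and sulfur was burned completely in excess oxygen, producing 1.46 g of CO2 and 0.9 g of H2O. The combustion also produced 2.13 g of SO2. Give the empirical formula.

CH3OS

mol C = 1.46 / 44.01 = 0.03317; mass C = 0.03317 × 12.01 = 0.3984 g
mol H = 2 × (0.9 / 18.02) = 0.09989; mass H = 0.09989 × 1.008 = 0.1007 g
mol S = 2.13 / 64.07 = 0.03324; mass S = 1.066 g
mass O = 2.1 − (1.565) = 0.5347 g → mol O = 0.03342
Smallest is C at 0.03317 mol; normalising gives C 1.000, H 3.011, O 1.007, S 1.002
≈ 1:3:1:1 → CH3OS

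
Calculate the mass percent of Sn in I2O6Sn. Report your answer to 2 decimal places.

25.34%

Molar mass = 2(126.90) + 6(16.00) + 1(118.71) = 468.510 g/mol
Mass of Sn per mole = 1 × 118.71 = 118.710 g
% Sn = 118.710 / 468.510 × 100 = 25.34%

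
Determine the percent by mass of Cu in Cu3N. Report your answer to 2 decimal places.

93.15%

Molar mass = 3(63.55) + 1(14.01) = 204.660 g/mol
Mass of Cu per mole = 3 × 63.55 = 190.650 g
% Cu = 190.650 / 204.660 × 100 = 93.15%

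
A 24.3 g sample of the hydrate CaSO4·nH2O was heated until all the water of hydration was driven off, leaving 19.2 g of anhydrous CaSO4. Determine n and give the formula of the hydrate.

CaSO4·2H2O

Mass of water lost = 24.3 − 19.2 = 5.1 g → 5.1 / 18.02 = 0.283 mol H2O
Molar mass of CaSO4 = 136.15 g/mol → mol CaSO4 = 19.2 / 136.15 = 0.141
n = 0.283 / 0.141 = 2.01 ≈ 2 → CaSO4·2H2O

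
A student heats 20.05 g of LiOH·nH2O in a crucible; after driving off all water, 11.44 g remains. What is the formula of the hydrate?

Mass of water lost = 20.05 − 11.44 = 8.61 g → 8.61 / 18.02 = 0.4778 mol H2O
Molar mass of LiOH = 23.95 g/mol → mol LiOH = 11.44 / 23.95 = 0.4777
n = 0.4778 / 0.4777 = 1.00 ≈ 1 → LiOH·H2O

LiOH·H2O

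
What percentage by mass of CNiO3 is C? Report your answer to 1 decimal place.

Molar mass = 1(12.01) + 1(58.69) + 3(16.00) = 118.700 g/mol
Mass of C per mole = 1 × 12.01 = 12.010 g
% C = 12.010 / 118.700 × 100 = 10.1%

10.1%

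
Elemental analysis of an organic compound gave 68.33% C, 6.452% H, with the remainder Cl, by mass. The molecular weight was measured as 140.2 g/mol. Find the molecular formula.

Assume 100 g: 68.33 g C, 6.452 g H, 25.218 g Cl.
Moles — C: 68.33 / 12.01 = 5.689 mol; H: 6.452 / 1.008 = 6.401 mol; Cl: 25.218 / 35.45 = 0.7114 mol
Divide by the smallest (0.7114 mol Cl): C 7.998, H 8.998, Cl 1.000
Ratio ≈ 8:9:1, so the empirical formula is C8H9Cl
Empirical-formula mass = 140.60 g/mol
n = 140.2 / 140.60 = 1.00 ≈ 1
Molecular formula = empirical formula = C8H9Cl

C8H9Cl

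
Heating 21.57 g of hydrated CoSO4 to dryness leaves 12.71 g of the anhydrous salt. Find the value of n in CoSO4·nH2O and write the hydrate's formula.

Mass of water lost = 21.57 − 12.71 = 8.86 g → 8.86 / 18.02 = 0.4917 mol H2O
Molar mass of CoSO4 = 155.00 g/mol → mol CoSO4 = 12.71 / 155.00 = 0.082
n = 0.4917 / 0.082 = 6.00 ≈ 6 → CoSO4·6H2O

CoSO4·6H2O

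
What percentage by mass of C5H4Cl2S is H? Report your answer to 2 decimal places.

Molar mass = 5(12.01) + 4(1.008) + 2(35.45) + 1(32.07) = 167.052 g/mol
Mass of H per mole = 4 × 1.008 = 4.032 g
% H = 4.032 / 167.052 × 100 = 2.41%

2.41%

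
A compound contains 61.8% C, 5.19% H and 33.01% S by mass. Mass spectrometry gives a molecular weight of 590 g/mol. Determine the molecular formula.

C30H30S6

Assume 100 g: 61.8 g C, 5.19 g H, 33.01 g S.
C: 61.8 g ÷ 12.01 g/mol = 5.146 mol
H: 5.19 g ÷ 1.008 g/mol = 5.149 mol
S: 33.01 g ÷ 32.07 g/mol = 1.029 mol
Ratios (÷ 1.029): C 4.999, H 5.002, S 1.000
≈ 5:5:1 → C5H5S
Empirical-formula mass = 97.16 g/mol
n = 590 / 97.16 = 6.07 ≈ 6
Molecular formula = (C5H5S)×6 = C30H30S6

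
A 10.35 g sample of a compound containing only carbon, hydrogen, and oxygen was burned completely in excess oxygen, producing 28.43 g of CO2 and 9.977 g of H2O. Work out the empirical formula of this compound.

mol C = 28.43 / 44.01 = 0.6460; mass C = 0.6460 × 12.01 = 7.758 g
mol H = 2 × (9.977 / 18.02) = 1.107; mass H = 1.107 × 1.008 = 1.116 g
mass O = 10.35 − (8.875) = 1.475 g → mol O = 0.09222
Smallest is O at 0.09222 mol; normalising gives C 7.005, H 12.008, O 1.000
≈ 7:12:1 → C7H12O

C7H12O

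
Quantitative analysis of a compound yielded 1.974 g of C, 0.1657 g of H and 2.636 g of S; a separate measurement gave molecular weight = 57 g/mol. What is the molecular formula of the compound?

C2H2S

Moles — C: 1.974 / 12.01 = 0.1644 mol; H: 0.1657 / 1.008 = 0.1644 mol; S: 2.636 / 32.07 = 0.0822 mol
Ratios (÷ 0.0822): C 2.000, H 2.000, S 1.000
≈ 2:2:1 → C2H2S
Empirical-formula mass = 58.11 g/mol
n = 57 / 58.11 = 0.98 ≈ 1
Molecular formula = empirical formula = C2H2S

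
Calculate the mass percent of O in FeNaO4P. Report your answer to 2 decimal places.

Molar mass = 1(55.85) + 1(22.99) + 4(16.00) + 1(30.97) = 173.810 g/mol
Mass of O per mole = 4 × 16.00 = 64.000 g
% O = 64.000 / 173.810 × 100 = 36.82%

36.82%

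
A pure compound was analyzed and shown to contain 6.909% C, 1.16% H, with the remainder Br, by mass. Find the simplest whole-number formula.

CH2Br2

Assume 100 g: 6.909 g C, 1.16 g H, 91.931 g Br.
n(C) = 6.909/12.01 = 0.5753, n(H) = 1.16/1.008 = 1.151, n(Br) = 91.931/79.90 = 1.151
Divide by the smallest (0.5753 mol C): C 1.000, H 2.000, Br 2.000
≈ 1:2:2 → CH2Br2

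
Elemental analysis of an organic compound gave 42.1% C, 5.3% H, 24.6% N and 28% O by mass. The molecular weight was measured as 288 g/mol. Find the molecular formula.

Assume 100 g: 42.1 g C, 5.3 g H, 24.6 g N, 28 g O.
C: 42.1 g ÷ 12.01 g/mol = 3.505 mol
H: 5.3 g ÷ 1.008 g/mol = 5.258 mol
N: 24.6 g ÷ 14.01 g/mol = 1.756 mol
O: 28 g ÷ 16.00 g/mol = 1.75 mol
Divide by the smallest (1.75 mol O): C 2.003, H 3.005, N 1.003, O 1.000
Ratio ≈ 2:3:1:1, so the empirical formula is C2H3NO
Empirical-formula mass = 57.05 g/mol
n = 288 / 57.05 = 5.05 ≈ 5
Molecular formula = (C2H3NO)×5 = C10H15N5O5

C10H15N5O5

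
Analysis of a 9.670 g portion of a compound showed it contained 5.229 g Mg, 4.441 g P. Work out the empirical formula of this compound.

Mg3P2

Moles — Mg: 5.229 / 24.31 = 0.2151 mol; P: 4.441 / 30.97 = 0.1434 mol
Ratios (÷ 0.1434): Mg 1.500, P 1.000
×2: Mg 3.00, P 2.00 → Mg3P2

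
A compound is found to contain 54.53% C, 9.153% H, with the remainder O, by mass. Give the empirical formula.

Assume 100 g: 54.53 g C, 9.153 g H, 36.317 g O.
Moles — C: 54.53 / 12.01 = 4.54 mol; H: 9.153 / 1.008 = 9.08 mol; O: 36.317 / 16.00 = 2.27 mol
Divide by the smallest (2.27 mol O): C 2.000, H 4.000, O 1.000
≈ 2:4:1 → C2H4O

C2H4O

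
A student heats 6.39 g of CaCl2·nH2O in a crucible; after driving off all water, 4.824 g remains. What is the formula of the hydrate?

Mass of water lost = 6.39 − 4.824 = 1.566 g → 1.566 / 18.02 = 0.0869 mol H2O
Molar mass of CaCl2 = 110.98 g/mol → mol CaCl2 = 4.824 / 110.98 = 0.04347
n = 0.0869 / 0.04347 = 2.00 ≈ 2 → CaCl2·2H2O

CaCl2·2H2O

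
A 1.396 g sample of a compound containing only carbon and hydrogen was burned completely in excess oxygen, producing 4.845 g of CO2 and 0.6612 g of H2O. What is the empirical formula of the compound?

C3H2

mol C = 4.845 / 44.01 = 0.1101; mass C = 0.1101 × 12.01 = 1.322 g
mol H = 2 × (0.6612 / 18.02) = 0.07339; mass H = 0.07339 × 1.008 = 0.07397 g
Divide by the smallest (0.07339 mol H): C 1.500, H 1.000
Scaling by 2: C 3.00, H 2.00 → C3H2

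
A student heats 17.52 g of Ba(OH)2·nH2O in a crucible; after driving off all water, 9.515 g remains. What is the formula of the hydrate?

Mass of water lost = 17.52 − 9.515 = 8.005 g → 8.005 / 18.02 = 0.4442 mol H2O
Molar mass of Ba(OH)2 = 171.35 g/mol → mol Ba(OH)2 = 9.515 / 171.35 = 0.05553
n = 0.4442 / 0.05553 = 8.00 ≈ 8 → Ba(OH)2·8H2O

Ba(OH)2·8H2O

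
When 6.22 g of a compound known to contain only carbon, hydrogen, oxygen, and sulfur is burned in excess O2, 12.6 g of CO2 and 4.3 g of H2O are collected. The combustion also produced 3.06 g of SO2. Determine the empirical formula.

mol C = 12.6 / 44.01 = 0.2863; mass C = 0.2863 × 12.01 = 3.438 g
mol H = 2 × (4.3 / 18.02) = 0.4772; mass H = 0.4772 × 1.008 = 0.4811 g
mol S = 3.06 / 64.07 = 0.04776; mass S = 1.532 g
mass O = 6.22 − (5.451) = 0.7688 g → mol O = 0.04805
Ratios (÷ 0.04776): C 5.994, H 9.993, O 1.006, S 1.000
Ratio ≈ 6:10:1:1, so the empirical formula is C6H10OS

C6H10OS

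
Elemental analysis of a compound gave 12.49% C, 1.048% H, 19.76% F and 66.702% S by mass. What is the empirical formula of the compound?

Assume 100 g: 12.49 g C, 1.048 g H, 19.76 g F, 66.702 g S.
C: 12.49 g ÷ 12.01 g/mol = 1.04 mol
H: 1.048 g ÷ 1.008 g/mol = 1.04 mol
F: 19.76 g ÷ 19.00 g/mol = 1.04 mol
S: 66.702 g ÷ 32.07 g/mol = 2.08 mol
Divide by the smallest (1.04 mol H): C 1.000, H 1.000, F 1.000, S 2.001
≈ 1:1:1:2 → CHFS2

CHFS2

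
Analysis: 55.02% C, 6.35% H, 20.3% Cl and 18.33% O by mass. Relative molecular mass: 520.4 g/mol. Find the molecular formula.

Assume 100 g: 55.02 g C, 6.35 g H, 20.3 g Cl, 18.33 g O.
n(C) = 55.02/12.01 = 4.581, n(H) = 6.35/1.008 = 6.3, n(Cl) = 20.3/35.45 = 0.5726, n(O) = 18.33/16.00 = 1.146
Divide by the smallest (0.5726 mol Cl): C 8.000, H 11.001, Cl 1.000, O 2.001
Ratio ≈ 8:11:1:2, so the empirical formula is C8H11ClO2
Empirical-formula mass = 174.62 g/mol
n = 520.4 / 174.62 = 2.98 ≈ 3
Molecular formula = (C8H11ClO2)×3 = C24H33Cl3O6

C24H33Cl3O6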